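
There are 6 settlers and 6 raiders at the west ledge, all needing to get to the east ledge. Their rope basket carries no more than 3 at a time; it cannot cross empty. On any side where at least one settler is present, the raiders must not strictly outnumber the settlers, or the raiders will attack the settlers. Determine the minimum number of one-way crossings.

Following every safe sequence of crossings from the start, the most of the 12 that can be at the east ledge as the rope basket arrives there on crossings 1, 3, 5 is 3, 5, 6 respectively; the best ever achieved is 6 of 12.
From crossing 7 on, no configuration arises that was not already reachable earlier: only 17 distinct safe configurations (who is on which side, and where the rope basket is) can ever be reached, none of them has everyone across, and every continuation just revisits them. They are: 0 settlers + 0 raiders across (rope basket back at the start); 0 settlers + 1 raider across (rope basket there); 0 settlers + 1 raider across (rope basket back at the start); 0 settlers + 2 raiders across (rope basket there); 0 settlers + 2 raiders across (rope basket back at the start); 0 settlers + 3 raiders across (rope basket there); 0 settlers + 3 raiders across (rope basket back at the start); 0 settlers + 4 raiders across (rope basket there); 0 settlers + 4 raiders across (rope basket back at the start); 0 settlers + 5 raiders across (rope basket there); 0 settlers + 5 raiders across (rope basket back at the start); 0 settlers + 6 raiders across (rope basket there); 1 settler + 1 raider across (rope basket there); 1 settler + 1 raider across (rope basket back at the start); 2 settlers + 2 raiders across (rope basket there); 2 settlers + 2 raiders across (rope basket back at the start); 3 settlers + 3 raiders across (rope basket there). So no valid plan exists.

impossible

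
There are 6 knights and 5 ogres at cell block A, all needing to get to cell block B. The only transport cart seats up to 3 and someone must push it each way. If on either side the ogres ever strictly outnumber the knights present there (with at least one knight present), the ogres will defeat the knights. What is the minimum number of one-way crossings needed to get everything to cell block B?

9

Counting alone: each trip to cell block B takes at most 3 across and each return brings at least 1 back, so after t trips out (and t−1 returns) at most 3t − (t−1) of the 11 are across; that first reaches 11 at t = 5, so at least 9 crossings are needed.
The plan below uses exactly 9 crossings, so it is optimal:
1. 3 ogres → cell block B.  (cell block A: 6K 2O; cell block B: 0K 3O)
2. 1 ogre ← cell block A.  (cell block A: 6K 3O; cell block B: 0K 2O)
3. 3 knights → cell block B.  (cell block A: 3K 3O; cell block B: 3K 2O)
4. 1 knight ← cell block A.  (cell block A: 4K 3O; cell block B: 2K 2O)
5. 2 knights and 1 ogre → cell block B.  (cell block A: 2K 2O; cell block B: 4K 3O)
6. 1 knight ← cell block A.  (cell block A: 3K 2O; cell block B: 3K 3O)
7. 2 knights and 1 ogre → cell block B.  (cell block A: 1K 1O; cell block B: 5K 4O)
8. 1 knight ← cell block A.  (cell block A: 2K 1O; cell block B: 4K 4O)
9. 2 knights and 1 ogre → cell block B.  (cell block A: 0K 0O; cell block B: 6K 5O)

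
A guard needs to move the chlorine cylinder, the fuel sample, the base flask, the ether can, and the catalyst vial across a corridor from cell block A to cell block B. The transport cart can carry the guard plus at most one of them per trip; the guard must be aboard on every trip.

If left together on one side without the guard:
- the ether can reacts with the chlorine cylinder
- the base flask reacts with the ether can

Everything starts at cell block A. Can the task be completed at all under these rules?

Yes

1. Guard goes to cell block B with the ether can.  [cell block A: the base flask, the catalyst vial, the chlorine cylinder, the fuel sample | cell block B: the ether can]
2. Guard goes back to cell block A alone.  [cell block A: the base flask, the catalyst vial, the chlorine cylinder, the fuel sample | cell block B: the ether can]
3. Guard goes to cell block B with the chlorine cylinder.  [cell block A: the base flask, the catalyst vial, the fuel sample | cell block B: the chlorine cylinder, the ether can]
4. Guard goes back to cell block A with the ether can.  [cell block A: the base flask, the catalyst vial, the ether can, the fuel sample | cell block B: the chlorine cylinder]
5. Guard goes to cell block B with the base flask.  [cell block A: the catalyst vial, the ether can, the fuel sample | cell block B: the base flask, the chlorine cylinder]
6. Guard goes back to cell block A alone.  [cell block A: the catalyst vial, the ether can, the fuel sample | cell block B: the base flask, the chlorine cylinder]
7. Guard goes to cell block B with the fuel sample.  [cell block A: the catalyst vial, the ether can | cell block B: the base flask, the chlorine cylinder, the fuel sample]
8. Guard goes back to cell block A alone.  [cell block A: the catalyst vial, the ether can | cell block B: the base flask, the chlorine cylinder, the fuel sample]
9. Guard goes to cell block B with the catalyst vial.  [cell block A: the ether can | cell block B: the base flask, the catalyst vial, the chlorine cylinder, the fuel sample]
10. Guard goes back to cell block A alone.  [cell block A: the ether can | cell block B: the base flask, the catalyst vial, the chlorine cylinder, the fuel sample]
11. Guard goes to cell block B with the ether can.  [cell block A: — | cell block B: the base flask, the catalyst vial, the chlorine cylinder, the ether can, the fuel sample]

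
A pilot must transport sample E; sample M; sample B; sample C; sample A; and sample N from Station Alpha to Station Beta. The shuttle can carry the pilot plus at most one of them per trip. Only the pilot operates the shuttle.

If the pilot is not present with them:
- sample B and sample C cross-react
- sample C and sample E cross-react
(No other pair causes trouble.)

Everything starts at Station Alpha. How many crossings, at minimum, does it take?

13

Counting alone: the pilot can take at most 1 across per trip to Station Beta, so moving all 6 needs at least 6 loaded trips out, with a return between consecutive ones — at least 11 crossings.
The safety rule pushes this higher. Following every safe sequence of crossings, the most of the 6 that can be at Station Beta as the shuttle arrives there on crossing 11 is 5 — never all 6.
So no plan with fewer than 13 crossings exists, and this one achieves 13:
1. Pilot goes to Station Beta with sample C.  [Station Alpha: sample A, sample B, sample E, sample M, sample N | Station Beta: sample C]
2. Pilot goes back to Station Alpha alone.  [Station Alpha: sample A, sample B, sample E, sample M, sample N | Station Beta: sample C]
3. Pilot goes to Station Beta with sample E.  [Station Alpha: sample A, sample B, sample M, sample N | Station Beta: sample C, sample E]
4. Pilot goes back to Station Alpha with sample C.  [Station Alpha: sample A, sample B, sample C, sample M, sample N | Station Beta: sample E]
5. Pilot goes to Station Beta with sample B.  [Station Alpha: sample A, sample C, sample M, sample N | Station Beta: sample B, sample E]
6. Pilot goes back to Station Alpha alone.  [Station Alpha: sample A, sample C, sample M, sample N | Station Beta: sample B, sample E]
7. Pilot goes to Station Beta with sample M.  [Station Alpha: sample A, sample C, sample N | Station Beta: sample B, sample E, sample M]
8. Pilot goes back to Station Alpha alone.  [Station Alpha: sample A, sample C, sample N | Station Beta: sample B, sample E, sample M]
9. Pilot goes to Station Beta with sample A.  [Station Alpha: sample C, sample N | Station Beta: sample A, sample B, sample E, sample M]
10. Pilot goes back to Station Alpha alone.  [Station Alpha: sample C, sample N | Station Beta: sample A, sample B, sample E, sample M]
11. Pilot goes to Station Beta with sample N.  [Station Alpha: sample C | Station Beta: sample A, sample B, sample E, sample M, sample N]
12. Pilot goes back to Station Alpha alone.  [Station Alpha: sample C | Station Beta: sample A, sample B, sample E, sample M, sample N]
13. Pilot goes to Station Beta with sample C.  [Station Alpha: — | Station Beta: sample A, sample B, sample C, sample E, sample M, sample N]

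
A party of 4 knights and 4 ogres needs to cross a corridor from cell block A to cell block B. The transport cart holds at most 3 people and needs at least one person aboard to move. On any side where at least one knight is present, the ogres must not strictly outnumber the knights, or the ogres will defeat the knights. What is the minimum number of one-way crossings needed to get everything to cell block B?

9

Counting alone: each trip to cell block B takes at most 3 across and each return brings at least 1 back, so after t trips out (and t−1 returns) at most 3t − (t−1) of the 8 are across; that first reaches 8 at t = 4, so at least 7 crossings are needed.
The safety rule pushes this higher. Following every safe sequence of crossings, the most of the 8 that can be at cell block B as the transport cart arrives there on crossing 7 is 7 — never all 8.
So no plan with fewer than 9 crossings exists, and this one achieves 9:
1. 2 ogres → cell block B.  (cell block A: 4K 2O; cell block B: 0K 2O)
2. 1 ogre ← cell block A.  (cell block A: 4K 3O; cell block B: 0K 1O)
3. 3 ogres → cell block B.  (cell block A: 4K 0O; cell block B: 0K 4O)
4. 1 ogre ← cell block A.  (cell block A: 4K 1O; cell block B: 0K 3O)
5. 3 knights → cell block B.  (cell block A: 1K 1O; cell block B: 3K 3O)
6. 1 knight and 1 ogre ← cell block A.  (cell block A: 2K 2O; cell block B: 2K 2O)
7. 2 knights → cell block B.  (cell block A: 0K 2O; cell block B: 4K 2O)
8. 1 ogre ← cell block A.  (cell block A: 0K 3O; cell block B: 4K 1O)
9. 3 ogres → cell block B.  (cell block A: 0K 0O; cell block B: 4K 4O)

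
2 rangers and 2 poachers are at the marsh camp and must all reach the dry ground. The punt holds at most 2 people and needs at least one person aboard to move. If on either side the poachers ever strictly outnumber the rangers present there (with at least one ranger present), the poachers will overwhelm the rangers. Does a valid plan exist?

1. 2 poachers → the dry ground.  (the marsh camp: 2R 0P; the dry ground: 0R 2P)
2. 1 poacher ← the marsh camp.  (the marsh camp: 2R 1P; the dry ground: 0R 1P)
3. 2 rangers → the dry ground.  (the marsh camp: 0R 1P; the dry ground: 2R 1P)
4. 1 poacher ← the marsh camp.  (the marsh camp: 0R 2P; the dry ground: 2R 0P)
5. 2 poachers → the dry ground.  (the marsh camp: 0R 0P; the dry ground: 2R 2P)

Yes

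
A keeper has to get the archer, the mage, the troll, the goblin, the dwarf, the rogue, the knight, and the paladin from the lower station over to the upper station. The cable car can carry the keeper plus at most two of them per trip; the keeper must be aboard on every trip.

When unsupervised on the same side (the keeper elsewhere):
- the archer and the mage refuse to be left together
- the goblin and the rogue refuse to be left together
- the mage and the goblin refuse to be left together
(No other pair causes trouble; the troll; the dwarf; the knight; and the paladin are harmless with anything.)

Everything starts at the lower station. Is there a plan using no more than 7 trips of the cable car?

Yes — this plan uses 7 crossings (≤ 7):
1. Keeper goes to the upper station with the archer and the goblin.  [the lower station: the dwarf, the knight, the mage, the paladin, the rogue, the troll | the upper station: the archer, the goblin]
2. Keeper goes back to the lower station alone.  [the lower station: the dwarf, the knight, the mage, the paladin, the rogue, the troll | the upper station: the archer, the goblin]
3. Keeper goes to the upper station with the dwarf and the troll.  [the lower station: the knight, the mage, the paladin, the rogue | the upper station: the archer, the dwarf, the goblin, the troll]
4. Keeper goes back to the lower station alone.  [the lower station: the knight, the mage, the paladin, the rogue | the upper station: the archer, the dwarf, the goblin, the troll]
5. Keeper goes to the upper station with the knight and the paladin.  [the lower station: the mage, the rogue | the upper station: the archer, the dwarf, the goblin, the knight, the paladin, the troll]
6. Keeper goes back to the lower station alone.  [the lower station: the mage, the rogue | the upper station: the archer, the dwarf, the goblin, the knight, the paladin, the troll]
7. Keeper goes to the upper station with the mage and the rogue.  [the lower station: — | the upper station: the archer, the dwarf, the goblin, the knight, the mage, the paladin, the rogue, the troll]

Yes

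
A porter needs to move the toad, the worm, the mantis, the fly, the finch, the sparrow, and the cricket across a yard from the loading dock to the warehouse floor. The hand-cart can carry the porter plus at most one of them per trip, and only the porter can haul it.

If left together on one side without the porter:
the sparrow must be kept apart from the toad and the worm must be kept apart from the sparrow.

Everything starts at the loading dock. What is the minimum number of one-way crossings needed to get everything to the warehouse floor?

Counting alone: the porter can take at most 1 across per trip to the warehouse floor, so moving all 7 needs at least 7 loaded trips out, with a return between consecutive ones — at least 13 crossings.
The safety rule pushes this higher. Following every safe sequence of crossings, the most of the 7 that can be at the warehouse floor as the hand-cart arrives there on crossing 13 is 6 — never all 7.
So no plan with fewer than 15 crossings exists, and this one achieves 15:
1. Porter goes to the warehouse floor with the sparrow.
2. Porter goes back to the loading dock alone.
3. Porter goes to the warehouse floor with the toad.
4. Porter goes back to the loading dock with the sparrow.
5. Porter goes to the warehouse floor with the worm.
6. Porter goes back to the loading dock alone.
7. Porter goes to the warehouse floor with the mantis.
8. Porter goes back to the loading dock alone.
9. Porter goes to the warehouse floor with the fly.
10. Porter goes back to the loading dock alone.
11. Porter goes to the warehouse floor with the finch.
12. Porter goes back to the loading dock alone.
13. Porter goes to the warehouse floor with the cricket.
14. Porter goes back to the loading dock alone.
15. Porter goes to the warehouse floor with the sparrow.

15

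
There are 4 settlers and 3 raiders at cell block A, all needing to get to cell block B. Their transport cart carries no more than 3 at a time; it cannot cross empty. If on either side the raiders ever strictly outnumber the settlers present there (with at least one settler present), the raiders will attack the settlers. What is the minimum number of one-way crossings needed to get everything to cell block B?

Counting alone: each trip to cell block B takes at most 3 across and each return brings at least 1 back, so after t trips out (and t−1 returns) at most 3t − (t−1) of the 7 are across; that first reaches 7 at t = 3, so at least 5 crossings are needed.
The plan below uses exactly 5 crossings, so it is optimal:
1. 3 raiders → cell block B.  (cell block A: 4S 0R; cell block B: 0S 3R)
2. 1 raider ← cell block A.  (cell block A: 4S 1R; cell block B: 0S 2R)
3. 3 settlers → cell block B.  (cell block A: 1S 1R; cell block B: 3S 2R)
4. 1 settler ← cell block A.  (cell block A: 2S 1R; cell block B: 2S 2R)
5. 2 settlers and 1 raider → cell block B.  (cell block A: 0S 0R; cell block B: 4S 3R)

5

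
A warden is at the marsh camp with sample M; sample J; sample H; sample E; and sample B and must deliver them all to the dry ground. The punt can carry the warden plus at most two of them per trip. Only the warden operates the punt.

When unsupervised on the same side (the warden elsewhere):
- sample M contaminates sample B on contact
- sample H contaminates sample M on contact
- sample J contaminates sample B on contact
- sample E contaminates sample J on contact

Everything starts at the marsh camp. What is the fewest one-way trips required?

Counting alone: the warden can take at most 2 across per trip to the dry ground, so moving all 5 needs at least 3 loaded trips out, with a return between consecutive ones — at least 5 crossings.
The safety rule pushes this higher. Following every safe sequence of crossings, the most of the 5 that can be at the dry ground as the punt arrives there on crossing 5 is 4 — never all 5.
So no plan with fewer than 7 crossings exists, and this one achieves 7:
1. Warden goes to the dry ground with sample J and sample M.  [the marsh camp: sample B, sample E, sample H | the dry ground: sample J, sample M]
2. Warden goes back to the marsh camp alone.  [the marsh camp: sample B, sample E, sample H | the dry ground: sample J, sample M]
3. Warden goes to the dry ground with sample H.  [the marsh camp: sample B, sample E | the dry ground: sample H, sample J, sample M]
4. Warden goes back to the marsh camp with sample M.  [the marsh camp: sample B, sample E, sample M | the dry ground: sample H, sample J]
5. Warden goes to the dry ground with sample B and sample E.  [the marsh camp: sample M | the dry ground: sample B, sample E, sample H, sample J]
6. Warden goes back to the marsh camp with sample J.  [the marsh camp: sample J, sample M | the dry ground: sample B, sample E, sample H]
7. Warden goes to the dry ground with sample J and sample M.  [the marsh camp: — | the dry ground: sample B, sample E, sample H, sample J, sample M]

7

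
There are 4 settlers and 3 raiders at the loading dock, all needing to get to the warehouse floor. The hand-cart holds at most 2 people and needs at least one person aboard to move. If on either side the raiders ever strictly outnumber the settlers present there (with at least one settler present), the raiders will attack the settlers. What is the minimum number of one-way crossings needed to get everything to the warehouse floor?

Counting alone: each trip to the warehouse floor takes at most 2 across and each return brings at least 1 back, so after t trips out (and t−1 returns) at most 2t − (t−1) of the 7 are across; that first reaches 7 at t = 6, so at least 11 crossings are needed.
The plan below uses exactly 11 crossings, so it is optimal:
1. 2 raiders → the warehouse floor.  (the loading dock: 4S 1R; the warehouse floor: 0S 2R)
2. 1 raider ← the loading dock.  (the loading dock: 4S 2R; the warehouse floor: 0S 1R)
3. 2 raiders → the warehouse floor.  (the loading dock: 4S 0R; the warehouse floor: 0S 3R)
4. 1 raider ← the loading dock.  (the loading dock: 4S 1R; the warehouse floor: 0S 2R)
5. 2 settlers → the warehouse floor.  (the loading dock: 2S 1R; the warehouse floor: 2S 2R)
6. 1 raider ← the loading dock.  (the loading dock: 2S 2R; the warehouse floor: 2S 1R)
7. 1 settler and 1 raider → the warehouse floor.  (the loading dock: 1S 1R; the warehouse floor: 3S 2R)
8. 1 settler ← the loading dock.  (the loading dock: 2S 1R; the warehouse floor: 2S 2R)
9. 1 settler and 1 raider → the warehouse floor.  (the loading dock: 1S 0R; the warehouse floor: 3S 3R)
10. 1 raider ← the loading dock.  (the loading dock: 1S 1R; the warehouse floor: 3S 2R)
11. 1 settler and 1 raider → the warehouse floor.  (the loading dock: 0S 0R; the warehouse floor: 4S 3R)

11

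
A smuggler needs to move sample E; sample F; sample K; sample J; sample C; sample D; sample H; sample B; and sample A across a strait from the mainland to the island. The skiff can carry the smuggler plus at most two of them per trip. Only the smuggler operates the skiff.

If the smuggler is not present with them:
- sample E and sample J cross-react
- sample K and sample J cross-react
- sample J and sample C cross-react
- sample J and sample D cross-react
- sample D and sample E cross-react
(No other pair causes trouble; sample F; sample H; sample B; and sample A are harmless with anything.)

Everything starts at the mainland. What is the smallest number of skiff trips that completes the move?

15

Counting alone: the smuggler can take at most 2 across per trip to the island, so moving all 9 needs at least 5 loaded trips out, with a return between consecutive ones — at least 9 crossings.
The safety rule pushes this higher. Following every safe sequence of crossings, the most of the 9 that can be at the island as the skiff arrives there on crossings 9, 11, 13 is 6, 7, 8 respectively — never all 9.
So no plan with fewer than 15 crossings exists, and this one achieves 15:
1. Smuggler goes to the island with sample E and sample J.  [the mainland: sample A, sample B, sample C, sample D, sample F, sample H, sample K | the island: sample E, sample J]
2. Smuggler goes back to the mainland with sample E.  [the mainland: sample A, sample B, sample C, sample D, sample E, sample F, sample H, sample K | the island: sample J]
3. Smuggler goes to the island with sample E and sample F.  [the mainland: sample A, sample B, sample C, sample D, sample H, sample K | the island: sample E, sample F, sample J]
4. Smuggler goes back to the mainland with sample E.  [the mainland: sample A, sample B, sample C, sample D, sample E, sample H, sample K | the island: sample F, sample J]
5. Smuggler goes to the island with sample E and sample K.  [the mainland: sample A, sample B, sample C, sample D, sample H | the island: sample E, sample F, sample J, sample K]
6. Smuggler goes back to the mainland with sample J.  [the mainland: sample A, sample B, sample C, sample D, sample H, sample J | the island: sample E, sample F, sample K]
7. Smuggler goes to the island with sample C and sample J.  [the mainland: sample A, sample B, sample D, sample H | the island: sample C, sample E, sample F, sample J, sample K]
8. Smuggler goes back to the mainland with sample J.  [the mainland: sample A, sample B, sample D, sample H, sample J | the island: sample C, sample E, sample F, sample K]
9. Smuggler goes to the island with sample H and sample J.  [the mainland: sample A, sample B, sample D | the island: sample C, sample E, sample F, sample H, sample J, sample K]
10. Smuggler goes back to the mainland with sample J.  [the mainland: sample A, sample B, sample D, sample J | the island: sample C, sample E, sample F, sample H, sample K]
11. Smuggler goes to the island with sample B and sample J.  [the mainland: sample A, sample D | the island: sample B, sample C, sample E, sample F, sample H, sample J, sample K]
12. Smuggler goes back to the mainland with sample J.  [the mainland: sample A, sample D, sample J | the island: sample B, sample C, sample E, sample F, sample H, sample K]
13. Smuggler goes to the island with sample A and sample J.  [the mainland: sample D | the island: sample A, sample B, sample C, sample E, sample F, sample H, sample J, sample K]
14. Smuggler goes back to the mainland with sample J.  [the mainland: sample D, sample J | the island: sample A, sample B, sample C, sample E, sample F, sample H, sample K]
15. Smuggler goes to the island with sample D and sample J.  [the mainland: — | the island: sample A, sample B, sample C, sample D, sample E, sample F, sample H, sample J, sample K]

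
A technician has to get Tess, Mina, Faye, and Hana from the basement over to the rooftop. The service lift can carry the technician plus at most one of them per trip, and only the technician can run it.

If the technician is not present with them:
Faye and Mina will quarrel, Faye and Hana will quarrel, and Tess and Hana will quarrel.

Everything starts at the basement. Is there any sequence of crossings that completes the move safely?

Whatever the first load, the items left behind include a forbidden pair without the technician. No opening move is safe, so no plan exists.

No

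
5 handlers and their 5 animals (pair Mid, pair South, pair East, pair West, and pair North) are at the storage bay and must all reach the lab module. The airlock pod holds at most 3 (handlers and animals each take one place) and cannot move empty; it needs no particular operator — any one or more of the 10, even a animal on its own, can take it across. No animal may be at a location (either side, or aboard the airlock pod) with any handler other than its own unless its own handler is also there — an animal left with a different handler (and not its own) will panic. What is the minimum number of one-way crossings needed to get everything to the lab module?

11

Counting alone: each trip to the lab module takes at most 3 across and each return brings at least 1 back, so after t trips out (and t−1 returns) at most 3t − (t−1) of the 10 are across; that first reaches 10 at t = 5, so at least 9 crossings are needed.
The safety rule pushes this higher. Following every safe sequence of crossings, the most of the 10 that can be at the lab module as the airlock pod arrives there on crossing 9 is 9 — never all 10.
So no plan with fewer than 11 crossings exists, and this one achieves 11:
1. animal Mid and handler Mid cross → the lab module.
2. handler Mid crosses ← the storage bay.
3. animal East, animal South, and animal West cross → the lab module.
4. animal Mid crosses ← the storage bay.
5. handler East, handler South, and handler West cross → the lab module.
6. animal South and handler South cross ← the storage bay.
7. handler Mid, handler North, and handler South cross → the lab module.
8. animal East crosses ← the storage bay.
9. animal Mid and animal South cross → the lab module.
10. animal Mid crosses ← the storage bay.
11. animal East, animal Mid, and animal North cross → the lab module.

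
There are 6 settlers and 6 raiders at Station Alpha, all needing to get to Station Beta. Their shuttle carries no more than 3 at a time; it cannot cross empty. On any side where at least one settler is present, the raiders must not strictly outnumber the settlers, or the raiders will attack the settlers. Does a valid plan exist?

Following every safe sequence of crossings from the start, the most of the 12 that can be at Station Beta as the shuttle arrives there on crossings 1, 3, 5 is 3, 5, 6 respectively; the best ever achieved is 6 of 12.
From crossing 7 on, no configuration arises that was not already reachable earlier: only 17 distinct safe configurations (who is on which side, and where the shuttle is) can ever be reached, none of them has everyone across, and every continuation just revisits them. They are: 0 settlers + 0 raiders across (shuttle back at the start); 0 settlers + 1 raider across (shuttle there); 0 settlers + 1 raider across (shuttle back at the start); 0 settlers + 2 raiders across (shuttle there); 0 settlers + 2 raiders across (shuttle back at the start); 0 settlers + 3 raiders across (shuttle there); 0 settlers + 3 raiders across (shuttle back at the start); 0 settlers + 4 raiders across (shuttle there); 0 settlers + 4 raiders across (shuttle back at the start); 0 settlers + 5 raiders across (shuttle there); 0 settlers + 5 raiders across (shuttle back at the start); 0 settlers + 6 raiders across (shuttle there); 1 settler + 1 raider across (shuttle there); 1 settler + 1 raider across (shuttle back at the start); 2 settlers + 2 raiders across (shuttle there); 2 settlers + 2 raiders across (shuttle back at the start); 3 settlers + 3 raiders across (shuttle there). So no valid plan exists.

No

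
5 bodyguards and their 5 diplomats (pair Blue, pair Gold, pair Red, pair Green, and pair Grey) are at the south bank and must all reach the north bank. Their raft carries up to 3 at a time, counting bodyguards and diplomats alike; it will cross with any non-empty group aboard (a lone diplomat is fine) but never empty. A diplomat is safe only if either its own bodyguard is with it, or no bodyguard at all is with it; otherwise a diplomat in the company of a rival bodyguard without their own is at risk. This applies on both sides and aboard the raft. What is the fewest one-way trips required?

11

Counting alone: each trip to the north bank takes at most 3 across and each return brings at least 1 back, so after t trips out (and t−1 returns) at most 3t − (t−1) of the 10 are across; that first reaches 10 at t = 5, so at least 9 crossings are needed.
The safety rule pushes this higher. Following every safe sequence of crossings, the most of the 10 that can be at the north bank as the raft arrives there on crossing 9 is 9 — never all 10.
So no plan with fewer than 11 crossings exists, and this one achieves 11:
1. bodyguard Blue and diplomat Blue cross → the north bank.
2. bodyguard Blue crosses ← the south bank.
3. diplomat Gold, diplomat Green, and diplomat Red cross → the north bank.
4. diplomat Blue crosses ← the south bank.
5. bodyguard Gold, bodyguard Green, and bodyguard Red cross → the north bank.
6. bodyguard Gold and diplomat Gold cross ← the south bank.
7. bodyguard Blue, bodyguard Gold, and bodyguard Grey cross → the north bank.
8. diplomat Red crosses ← the south bank.
9. diplomat Blue and diplomat Gold cross → the north bank.
10. diplomat Blue crosses ← the south bank.
11. diplomat Blue, diplomat Grey, and diplomat Red cross → the north bank.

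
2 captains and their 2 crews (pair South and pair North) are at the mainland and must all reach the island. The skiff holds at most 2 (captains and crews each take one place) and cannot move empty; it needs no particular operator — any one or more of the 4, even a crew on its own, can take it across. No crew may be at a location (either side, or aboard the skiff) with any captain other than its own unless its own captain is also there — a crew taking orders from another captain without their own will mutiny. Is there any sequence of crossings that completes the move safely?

1. captain South and crew South cross → the island.
2. captain South crosses ← the mainland.
3. captain North and captain South cross → the island.
4. captain North crosses ← the mainland.
5. captain North and crew North cross → the island.

Yes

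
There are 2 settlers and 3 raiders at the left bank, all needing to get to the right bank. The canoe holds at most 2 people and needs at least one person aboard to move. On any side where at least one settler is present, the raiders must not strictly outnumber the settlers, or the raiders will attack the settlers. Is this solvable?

The raiders already outnumber the settlers at the left bank before anyone moves, so the starting position itself is disallowed.

No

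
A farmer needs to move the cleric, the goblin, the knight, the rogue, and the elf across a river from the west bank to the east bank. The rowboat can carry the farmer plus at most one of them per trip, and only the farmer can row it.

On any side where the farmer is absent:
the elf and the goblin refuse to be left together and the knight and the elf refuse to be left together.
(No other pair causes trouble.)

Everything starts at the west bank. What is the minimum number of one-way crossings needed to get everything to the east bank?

Counting alone: the farmer can take at most 1 across per trip to the east bank, so moving all 5 needs at least 5 loaded trips out, with a return between consecutive ones — at least 9 crossings.
The safety rule pushes this higher. Following every safe sequence of crossings, the most of the 5 that can be at the east bank as the rowboat arrives there on crossing 9 is 4 — never all 5.
So no plan with fewer than 11 crossings exists, and this one achieves 11:
1. Farmer goes to the east bank with the elf.  [the west bank: the cleric, the goblin, the knight, the rogue | the east bank: the elf]
2. Farmer goes back to the west bank alone.  [the west bank: the cleric, the goblin, the knight, the rogue | the east bank: the elf]
3. Farmer goes to the east bank with the cleric.  [the west bank: the goblin, the knight, the rogue | the east bank: the cleric, the elf]
4. Farmer goes back to the west bank alone.  [the west bank: the goblin, the knight, the rogue | the east bank: the cleric, the elf]
5. Farmer goes to the east bank with the goblin.  [the west bank: the knight, the rogue | the east bank: the cleric, the elf, the goblin]
6. Farmer goes back to the west bank with the elf.  [the west bank: the elf, the knight, the rogue | the east bank: the cleric, the goblin]
7. Farmer goes to the east bank with the knight.  [the west bank: the elf, the rogue | the east bank: the cleric, the goblin, the knight]
8. Farmer goes back to the west bank alone.  [the west bank: the elf, the rogue | the east bank: the cleric, the goblin, the knight]
9. Farmer goes to the east bank with the rogue.  [the west bank: the elf | the east bank: the cleric, the goblin, the knight, the rogue]
10. Farmer goes back to the west bank alone.  [the west bank: the elf | the east bank: the cleric, the goblin, the knight, the rogue]
11. Farmer goes to the east bank with the elf.  [the west bank: — | the east bank: the cleric, the elf, the goblin, the knight, the rogue]

11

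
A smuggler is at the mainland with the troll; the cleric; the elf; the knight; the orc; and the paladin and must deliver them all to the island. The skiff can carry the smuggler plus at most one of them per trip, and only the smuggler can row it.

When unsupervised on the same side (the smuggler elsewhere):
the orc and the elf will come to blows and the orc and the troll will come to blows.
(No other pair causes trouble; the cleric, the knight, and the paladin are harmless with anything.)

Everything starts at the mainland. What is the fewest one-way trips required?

13

Counting alone: the smuggler can take at most 1 across per trip to the island, so moving all 6 needs at least 6 loaded trips out, with a return between consecutive ones — at least 11 crossings.
The safety rule pushes this higher. Following every safe sequence of crossings, the most of the 6 that can be at the island as the skiff arrives there on crossing 11 is 5 — never all 6.
So no plan with fewer than 13 crossings exists, and this one achieves 13:
1. Smuggler goes to the island with the orc.  [the mainland: the cleric, the elf, the knight, the paladin, the troll | the island: the orc]
2. Smuggler goes back to the mainland alone.  [the mainland: the cleric, the elf, the knight, the paladin, the troll | the island: the orc]
3. Smuggler goes to the island with the troll.  [the mainland: the cleric, the elf, the knight, the paladin | the island: the orc, the troll]
4. Smuggler goes back to the mainland with the orc.  [the mainland: the cleric, the elf, the knight, the orc, the paladin | the island: the troll]
5. Smuggler goes to the island with the elf.  [the mainland: the cleric, the knight, the orc, the paladin | the island: the elf, the troll]
6. Smuggler goes back to the mainland alone.  [the mainland: the cleric, the knight, the orc, the paladin | the island: the elf, the troll]
7. Smuggler goes to the island with the cleric.  [the mainland: the knight, the orc, the paladin | the island: the cleric, the elf, the troll]
8. Smuggler goes back to the mainland alone.  [the mainland: the knight, the orc, the paladin | the island: the cleric, the elf, the troll]
9. Smuggler goes to the island with the knight.  [the mainland: the orc, the paladin | the island: the cleric, the elf, the knight, the troll]
10. Smuggler goes back to the mainland alone.  [the mainland: the orc, the paladin | the island: the cleric, the elf, the knight, the troll]
11. Smuggler goes to the island with the paladin.  [the mainland: the orc | the island: the cleric, the elf, the knight, the paladin, the troll]
12. Smuggler goes back to the mainland alone.  [the mainland: the orc | the island: the cleric, the elf, the knight, the paladin, the troll]
13. Smuggler goes to the island with the orc.  [the mainland: — | the island: the cleric, the elf, the knight, the orc, the paladin, the troll]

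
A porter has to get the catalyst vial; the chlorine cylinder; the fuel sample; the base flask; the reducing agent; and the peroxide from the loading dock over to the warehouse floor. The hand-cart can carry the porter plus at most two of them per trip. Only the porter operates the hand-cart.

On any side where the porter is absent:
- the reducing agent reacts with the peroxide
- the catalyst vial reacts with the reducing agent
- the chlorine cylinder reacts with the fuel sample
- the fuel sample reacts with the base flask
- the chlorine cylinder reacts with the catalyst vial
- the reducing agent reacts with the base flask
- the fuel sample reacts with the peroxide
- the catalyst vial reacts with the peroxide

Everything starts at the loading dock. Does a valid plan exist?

No

Whatever the first load, the items left behind include a forbidden pair without the porter. No opening move is safe, so no plan exists.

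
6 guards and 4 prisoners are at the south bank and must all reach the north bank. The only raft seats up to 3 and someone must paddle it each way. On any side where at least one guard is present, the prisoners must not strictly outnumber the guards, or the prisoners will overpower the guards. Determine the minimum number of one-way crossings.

9

Counting alone: each trip to the north bank takes at most 3 across and each return brings at least 1 back, so after t trips out (and t−1 returns) at most 3t − (t−1) of the 10 are across; that first reaches 10 at t = 5, so at least 9 crossings are needed.
The plan below uses exactly 9 crossings, so it is optimal:
1. 2 prisoners → the north bank.  (the south bank: 6G 2P; the north bank: 0G 2P)
2. 1 prisoner ← the south bank.  (the south bank: 6G 3P; the north bank: 0G 1P)
3. 3 prisoners → the north bank.  (the south bank: 6G 0P; the north bank: 0G 4P)
4. 1 prisoner ← the south bank.  (the south bank: 6G 1P; the north bank: 0G 3P)
5. 3 guards → the north bank.  (the south bank: 3G 1P; the north bank: 3G 3P)
6. 1 prisoner ← the south bank.  (the south bank: 3G 2P; the north bank: 3G 2P)
7. 1 guard and 2 prisoners → the north bank.  (the south bank: 2G 0P; the north bank: 4G 4P)
8. 1 prisoner ← the south bank.  (the south bank: 2G 1P; the north bank: 4G 3P)
9. 2 guards and 1 prisoner → the north bank.  (the south bank: 0G 0P; the north bank: 6G 4P)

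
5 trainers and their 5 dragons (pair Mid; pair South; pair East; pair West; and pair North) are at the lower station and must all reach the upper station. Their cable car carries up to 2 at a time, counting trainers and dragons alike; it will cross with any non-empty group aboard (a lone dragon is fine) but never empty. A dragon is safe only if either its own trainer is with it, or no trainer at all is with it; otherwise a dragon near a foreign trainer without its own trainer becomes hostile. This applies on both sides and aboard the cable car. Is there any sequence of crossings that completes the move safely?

No

Following every safe sequence of crossings from the start, the most of the 10 that can be at the upper station as the cable car arrives there on crossings 1, 3, 5, 7 is 2, 3, 4, 5 respectively; the best ever achieved is 5 of 10.
From crossing 9 on, no configuration arises that was not already reachable earlier: only 82 distinct safe configurations (who is on which side, and where the cable car is) can ever be reached, none of them has everyone across, and every continuation just revisits them. So no valid plan exists.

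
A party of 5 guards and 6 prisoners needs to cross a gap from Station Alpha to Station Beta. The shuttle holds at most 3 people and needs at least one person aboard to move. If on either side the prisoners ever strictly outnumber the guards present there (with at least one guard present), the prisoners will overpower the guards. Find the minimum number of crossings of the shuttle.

The prisoners already outnumber the guards at Station Alpha before anyone moves, so the starting position itself is disallowed.

impossible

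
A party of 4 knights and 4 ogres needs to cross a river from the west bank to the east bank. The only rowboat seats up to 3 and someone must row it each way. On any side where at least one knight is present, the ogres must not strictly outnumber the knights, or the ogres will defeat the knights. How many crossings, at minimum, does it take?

9

Counting alone: each trip to the east bank takes at most 3 across and each return brings at least 1 back, so after t trips out (and t−1 returns) at most 3t − (t−1) of the 8 are across; that first reaches 8 at t = 4, so at least 7 crossings are needed.
The safety rule pushes this higher. Following every safe sequence of crossings, the most of the 8 that can be at the east bank as the rowboat arrives there on crossing 7 is 7 — never all 8.
So no plan with fewer than 9 crossings exists, and this one achieves 9:
1. 2 ogres → the east bank.  (the west bank: 4K 2O; the east bank: 0K 2O)
2. 1 ogre ← the west bank.  (the west bank: 4K 3O; the east bank: 0K 1O)
3. 3 ogres → the east bank.  (the west bank: 4K 0O; the east bank: 0K 4O)
4. 1 ogre ← the west bank.  (the west bank: 4K 1O; the east bank: 0K 3O)
5. 3 knights → the east bank.  (the west bank: 1K 1O; the east bank: 3K 3O)
6. 1 knight and 1 ogre ← the west bank.  (the west bank: 2K 2O; the east bank: 2K 2O)
7. 2 knights → the east bank.  (the west bank: 0K 2O; the east bank: 4K 2O)
8. 1 ogre ← the west bank.  (the west bank: 0K 3O; the east bank: 4K 1O)
9. 3 ogres → the east bank.  (the west bank: 0K 0O; the east bank: 4K 4O)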